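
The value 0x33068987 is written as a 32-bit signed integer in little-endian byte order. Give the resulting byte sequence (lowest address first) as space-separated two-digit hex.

Split into bytes (most-significant first): 33 06 89 87.
Little-endian stores the least-significant byte at the lowest address.
So at ascending addresses the bytes are 87 89 06 33.

87 89 06 33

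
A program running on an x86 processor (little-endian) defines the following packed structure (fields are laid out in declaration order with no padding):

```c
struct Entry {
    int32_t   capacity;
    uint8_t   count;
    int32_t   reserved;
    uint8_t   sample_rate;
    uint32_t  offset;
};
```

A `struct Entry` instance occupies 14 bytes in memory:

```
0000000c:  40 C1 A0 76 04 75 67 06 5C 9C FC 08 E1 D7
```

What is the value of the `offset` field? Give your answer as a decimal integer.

`offset` follows `capacity` (4 B), `count` (1 B), `reserved` (4 B), `sample_rate` (1 B), so it starts at offset 4 + 1 + 4 + 1 = 10 and occupies 4 bytes.
Bytes at offsets 10..13: FC 08 E1 D7.
In little-endian order the low byte comes first in memory.
Reassemble most-significant byte first: D7 E1 08 FC → 0xD7E108FC.
0xD7E108FC = 3621849340.

3621849340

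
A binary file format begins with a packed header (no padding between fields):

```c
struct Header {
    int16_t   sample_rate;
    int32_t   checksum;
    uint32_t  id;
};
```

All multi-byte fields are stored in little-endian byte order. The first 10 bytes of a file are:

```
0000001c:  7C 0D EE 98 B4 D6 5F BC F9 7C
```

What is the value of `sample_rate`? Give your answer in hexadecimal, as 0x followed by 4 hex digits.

0x0D7C

`sample_rate` is the first field, at byte offset 0, occupying 2 bytes.
Bytes at offsets 0..1: 7C 0D.
Little-endian stores the least-significant byte at the lowest address.
Reassemble most-significant byte first: 0D 7C → 0x0D7C.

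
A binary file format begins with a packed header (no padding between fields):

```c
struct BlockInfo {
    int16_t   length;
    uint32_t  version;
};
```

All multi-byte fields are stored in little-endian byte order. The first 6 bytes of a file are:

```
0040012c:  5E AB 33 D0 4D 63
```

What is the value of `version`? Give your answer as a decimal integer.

`version` follows `length` (2 bytes), so it starts at byte offset 2 and occupies 4 bytes.
Bytes at offsets 2..5: 33 D0 4D 63.
Little-endian stores the least-significant byte at the lowest address.
Reassemble most-significant byte first: 63 4D D0 33 → 0x634DD033.
0x634DD033 = 1666043955.

1666043955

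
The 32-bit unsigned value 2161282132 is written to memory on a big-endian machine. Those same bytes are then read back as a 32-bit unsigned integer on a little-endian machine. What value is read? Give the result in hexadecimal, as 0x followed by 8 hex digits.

0x548CD280

2161282132 in 32-bit hexadecimal is 0x80D28C54.
Stored big-endian, the bytes at ascending addresses are 80 D2 8C 54.
Read back as little-endian, the first byte is least significant, giving 0x548CD280.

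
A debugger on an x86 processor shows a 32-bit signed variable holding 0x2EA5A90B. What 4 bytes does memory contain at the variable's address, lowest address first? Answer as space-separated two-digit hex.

Split into bytes (most-significant first): 2E A5 A9 0B.
In little-endian order the low byte comes first in memory.
So at ascending addresses the bytes are 0B A9 A5 2E.

0B A9 A5 2E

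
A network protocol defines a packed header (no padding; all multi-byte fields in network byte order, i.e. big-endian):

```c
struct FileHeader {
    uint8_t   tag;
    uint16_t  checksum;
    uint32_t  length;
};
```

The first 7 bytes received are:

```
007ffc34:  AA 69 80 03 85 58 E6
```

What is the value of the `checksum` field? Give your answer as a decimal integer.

27008

`checksum` follows `tag` (1 byte), so it starts at byte offset 1 and occupies 2 bytes.
Bytes at offsets 1..2: 69 80.
Big-endian: lowest address holds the most-significant byte.
The bytes are already most-significant first: 0x6980.
0x6980 = 27008.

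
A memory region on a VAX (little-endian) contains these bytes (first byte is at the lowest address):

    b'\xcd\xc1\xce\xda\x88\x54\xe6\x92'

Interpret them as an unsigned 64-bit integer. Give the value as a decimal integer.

Little-endian: lowest address holds the least-significant byte.
Reassemble most-significant byte first: 92 E6 54 88 DA CE C1 CD → 0x92E65488DACEC1CD.
0x92E65488DACEC1CD = 10585240920944198093.

10585240920944198093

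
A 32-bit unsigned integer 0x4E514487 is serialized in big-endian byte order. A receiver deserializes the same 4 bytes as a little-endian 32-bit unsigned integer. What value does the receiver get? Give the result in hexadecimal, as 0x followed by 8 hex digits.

0x8744514E

Stored big-endian, the bytes at ascending addresses are 4E 51 44 87.
Read back as little-endian, the first byte is least significant, giving 0x8744514E.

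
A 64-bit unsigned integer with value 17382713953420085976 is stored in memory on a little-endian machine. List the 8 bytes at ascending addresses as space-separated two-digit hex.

D8 8A D4 39 3E CE 3B F1

17382713953420085976 in hexadecimal, padded to 64 bits, is 0xF13BCE3E39D48AD8.
Split into bytes (most-significant first): F1 3B CE 3E 39 D4 8A D8.
In little-endian order the low byte comes first in memory.
So at ascending addresses the bytes are D8 8A D4 39 3E CE 3B F1.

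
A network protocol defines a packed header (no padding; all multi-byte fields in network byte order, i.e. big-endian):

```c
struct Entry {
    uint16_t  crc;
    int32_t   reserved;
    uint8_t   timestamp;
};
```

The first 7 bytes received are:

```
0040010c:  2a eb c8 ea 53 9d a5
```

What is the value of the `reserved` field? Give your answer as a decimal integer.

`reserved` follows `crc` (2 bytes), so it starts at byte offset 2 and occupies 4 bytes.
Bytes at offsets 2..5: C8 EA 53 9D.
Big-endian stores the most-significant byte at the lowest address.
The bytes are already most-significant first: 0xC8EA539D.
Top bit is set, so as a signed 32-bit value this is 0xC8EA539D − 2^32 = -924167267.

-924167267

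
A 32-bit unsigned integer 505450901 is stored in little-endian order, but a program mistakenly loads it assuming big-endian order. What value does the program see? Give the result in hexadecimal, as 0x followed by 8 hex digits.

0x9591201E

505450901 in 32-bit hexadecimal is 0x1E209195.
Stored little-endian, the bytes at ascending addresses are 95 91 20 1E.
Read back as big-endian, the last byte is least significant, giving 0x9591201E.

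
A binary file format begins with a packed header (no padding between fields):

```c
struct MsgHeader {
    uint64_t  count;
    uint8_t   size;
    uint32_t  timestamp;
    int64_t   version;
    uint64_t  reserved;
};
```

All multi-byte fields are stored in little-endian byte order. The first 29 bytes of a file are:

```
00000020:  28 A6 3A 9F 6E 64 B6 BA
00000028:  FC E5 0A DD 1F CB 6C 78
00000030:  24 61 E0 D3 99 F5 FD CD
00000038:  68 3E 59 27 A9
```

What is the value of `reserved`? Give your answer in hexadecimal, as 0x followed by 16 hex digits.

`reserved` follows `count` (8 B), `size` (1 B), `timestamp` (4 B), `version` (8 B), so it starts at offset 8 + 1 + 4 + 8 = 21 and occupies 8 bytes.
Bytes at offsets 21..28: F5 FD CD 68 3E 59 27 A9.
Little-endian: lowest address holds the least-significant byte.
Reassemble most-significant byte first: A9 27 59 3E 68 CD FD F5 → 0xA927593E68CDFDF5.

0xA927593E68CDFDF5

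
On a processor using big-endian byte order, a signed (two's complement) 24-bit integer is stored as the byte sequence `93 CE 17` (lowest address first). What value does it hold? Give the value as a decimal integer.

In big-endian order the high byte comes first in memory.
The bytes are already most-significant first: 0x93CE17.
Top bit is set, so as a signed 24-bit value this is 0x93CE17 − 2^24 = -7090665.

-7090665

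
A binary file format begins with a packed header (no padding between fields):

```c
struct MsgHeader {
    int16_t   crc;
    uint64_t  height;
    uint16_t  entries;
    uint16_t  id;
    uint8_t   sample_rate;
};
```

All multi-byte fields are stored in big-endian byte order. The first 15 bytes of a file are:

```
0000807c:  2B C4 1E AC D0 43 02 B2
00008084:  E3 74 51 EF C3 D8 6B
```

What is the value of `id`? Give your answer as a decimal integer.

`id` follows `crc` (2 B), `height` (8 B), `entries` (2 B), so it starts at offset 2 + 8 + 2 = 12 and occupies 2 bytes.
Bytes at offsets 12..13: C3 D8.
Big-endian stores the most-significant byte at the lowest address.
The bytes are already most-significant first: 0xC3D8.
0xC3D8 = 50136.

50136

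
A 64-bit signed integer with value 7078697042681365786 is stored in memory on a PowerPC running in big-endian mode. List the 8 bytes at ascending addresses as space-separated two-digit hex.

62 3C 95 74 AD A1 85 1A

7078697042681365786 in hexadecimal, padded to 64 bits, is 0x623C9574ADA1851A.
Split into bytes (most-significant first): 62 3C 95 74 AD A1 85 1A.
Big-endian stores the most-significant byte at the lowest address.
So the memory order matches the most-significant-first order: 62 3C 95 74 AD A1 85 1A.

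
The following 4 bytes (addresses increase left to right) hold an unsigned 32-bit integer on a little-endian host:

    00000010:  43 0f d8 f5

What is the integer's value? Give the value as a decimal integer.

4124577603

Little-endian stores the least-significant byte at the lowest address.
Reassemble most-significant byte first: F5 D8 0F 43 → 0xF5D80F43.
0xF5D80F43 = 4124577603.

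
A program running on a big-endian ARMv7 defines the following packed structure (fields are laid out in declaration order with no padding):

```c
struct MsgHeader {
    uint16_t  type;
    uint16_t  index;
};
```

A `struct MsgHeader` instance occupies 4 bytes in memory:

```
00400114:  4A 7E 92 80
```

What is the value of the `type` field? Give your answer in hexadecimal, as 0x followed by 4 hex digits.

`type` is the first field, at byte offset 0, occupying 2 bytes.
Bytes at offsets 0..1: 4A 7E.
Big-endian stores the most-significant byte at the lowest address.
The bytes are already most-significant first: 0x4A7E.

0x4A7E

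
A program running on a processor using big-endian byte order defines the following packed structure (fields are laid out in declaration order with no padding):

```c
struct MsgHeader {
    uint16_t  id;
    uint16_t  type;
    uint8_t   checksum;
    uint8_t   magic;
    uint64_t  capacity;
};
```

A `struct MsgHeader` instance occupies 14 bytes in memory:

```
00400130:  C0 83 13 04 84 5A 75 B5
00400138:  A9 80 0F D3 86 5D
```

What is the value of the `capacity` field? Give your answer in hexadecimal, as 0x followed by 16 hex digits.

`capacity` follows `id` (2 B), `type` (2 B), `checksum` (1 B), `magic` (1 B), so it starts at offset 2 + 2 + 1 + 1 = 6 and occupies 8 bytes.
Bytes at offsets 6..13: 75 B5 A9 80 0F D3 86 5D.
Big-endian: lowest address holds the most-significant byte.
The bytes are already most-significant first: 0x75B5A9800FD3865D.

0x75B5A9800FD3865D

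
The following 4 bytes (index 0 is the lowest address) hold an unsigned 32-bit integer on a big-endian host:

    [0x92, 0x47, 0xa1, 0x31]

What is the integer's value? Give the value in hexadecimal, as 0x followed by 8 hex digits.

0x9247A131

In big-endian order the high byte comes first in memory.
The bytes are already most-significant first: 0x9247A131.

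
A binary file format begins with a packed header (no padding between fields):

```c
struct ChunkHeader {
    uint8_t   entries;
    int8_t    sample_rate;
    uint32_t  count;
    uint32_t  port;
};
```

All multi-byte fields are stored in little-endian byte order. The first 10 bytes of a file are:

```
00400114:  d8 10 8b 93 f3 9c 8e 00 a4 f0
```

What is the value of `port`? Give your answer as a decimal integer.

`port` follows `entries` (1 B), `sample_rate` (1 B), `count` (4 B), so it starts at offset 1 + 1 + 4 = 6 and occupies 4 bytes.
Bytes at offsets 6..9: 8E 00 A4 F0.
Little-endian stores the least-significant byte at the lowest address.
Reassemble most-significant byte first: F0 A4 00 8E → 0xF0A4008E.
0xF0A4008E = 4037279886.

4037279886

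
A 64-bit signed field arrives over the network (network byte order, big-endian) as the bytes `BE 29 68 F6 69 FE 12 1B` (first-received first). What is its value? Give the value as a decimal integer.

-4744145324908604901

Big-endian stores the most-significant byte at the lowest address.
The bytes are already most-significant first: 0xBE2968F669FE121B.
Top bit is set, so as a signed 64-bit value this is 0xBE2968F669FE121B − 2^64 = -4744145324908604901.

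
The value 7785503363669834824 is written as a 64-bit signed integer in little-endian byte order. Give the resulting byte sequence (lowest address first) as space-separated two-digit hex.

48 3C 26 55 0F AA 0B 6C

7785503363669834824 in hexadecimal, padded to 64 bits, is 0x6C0BAA0F55263C48.
Split into bytes (most-significant first): 6C 0B AA 0F 55 26 3C 48.
Little-endian: lowest address holds the least-significant byte.
So at ascending addresses the bytes are 48 3C 26 55 0F AA 0B 6C.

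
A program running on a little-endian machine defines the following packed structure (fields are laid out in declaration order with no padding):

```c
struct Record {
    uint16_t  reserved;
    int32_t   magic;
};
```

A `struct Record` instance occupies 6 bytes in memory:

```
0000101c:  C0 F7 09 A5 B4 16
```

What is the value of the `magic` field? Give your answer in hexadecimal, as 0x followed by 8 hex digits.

`magic` follows `reserved` (2 bytes), so it starts at byte offset 2 and occupies 4 bytes.
Bytes at offsets 2..5: 09 A5 B4 16.
Little-endian: lowest address holds the least-significant byte.
Reassemble most-significant byte first: 16 B4 A5 09 → 0x16B4A509.

0x16B4A509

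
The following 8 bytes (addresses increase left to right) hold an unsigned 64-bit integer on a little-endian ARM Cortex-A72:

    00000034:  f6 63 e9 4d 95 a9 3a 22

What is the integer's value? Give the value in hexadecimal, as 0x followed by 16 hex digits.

Little-endian: lowest address holds the least-significant byte.
Reassemble most-significant byte first: 22 3A A9 95 4D E9 63 F6 → 0x223AA9954DE963F6.

0x223AA9954DE963F6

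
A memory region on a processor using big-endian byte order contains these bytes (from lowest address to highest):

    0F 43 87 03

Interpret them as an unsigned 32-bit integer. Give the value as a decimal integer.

In big-endian order the high byte comes first in memory.
The bytes are already most-significant first: 0x0F438703.
0x0F438703 = 256083715.

256083715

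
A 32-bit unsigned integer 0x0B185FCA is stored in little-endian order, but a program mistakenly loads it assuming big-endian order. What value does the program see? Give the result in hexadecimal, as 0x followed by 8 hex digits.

Stored little-endian, the bytes at ascending addresses are CA 5F 18 0B.
Read back as big-endian, the last byte is least significant, giving 0xCA5F180B.

0xCA5F180B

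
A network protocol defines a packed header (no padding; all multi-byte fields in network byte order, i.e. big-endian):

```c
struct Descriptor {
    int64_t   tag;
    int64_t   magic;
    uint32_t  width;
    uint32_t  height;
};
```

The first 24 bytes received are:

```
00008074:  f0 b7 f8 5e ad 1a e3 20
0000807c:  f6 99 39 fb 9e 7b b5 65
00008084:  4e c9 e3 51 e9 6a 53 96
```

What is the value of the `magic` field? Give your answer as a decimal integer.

`magic` follows `tag` (8 bytes), so it starts at byte offset 8 and occupies 8 bytes.
Bytes at offsets 8..15: F6 99 39 FB 9E 7B B5 65.
In big-endian order the high byte comes first in memory.
The bytes are already most-significant first: 0xF69939FB9E7BB565.
Top bit is set, so as a signed 64-bit value this is 0xF69939FB9E7BB565 − 2^64 = -677446516084066971.

-677446516084066971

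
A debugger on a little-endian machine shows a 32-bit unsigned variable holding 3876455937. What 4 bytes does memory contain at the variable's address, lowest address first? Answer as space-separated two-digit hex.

01 06 0E E7

3876455937 in hexadecimal, padded to 32 bits, is 0xE70E0601.
Split into bytes (most-significant first): E7 0E 06 01.
Little-endian: lowest address holds the least-significant byte.
So at ascending addresses the bytes are 01 06 0E E7.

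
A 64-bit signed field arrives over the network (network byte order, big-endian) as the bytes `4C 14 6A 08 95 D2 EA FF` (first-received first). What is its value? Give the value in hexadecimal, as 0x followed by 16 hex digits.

In big-endian order the high byte comes first in memory.
The bytes are already most-significant first: 0x4C146A0895D2EAFF.

0x4C146A0895D2EAFF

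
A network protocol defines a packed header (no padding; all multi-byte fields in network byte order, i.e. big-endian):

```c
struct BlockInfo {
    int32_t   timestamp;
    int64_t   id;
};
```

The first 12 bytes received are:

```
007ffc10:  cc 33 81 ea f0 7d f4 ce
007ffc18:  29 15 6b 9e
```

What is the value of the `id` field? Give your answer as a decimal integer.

`id` follows `timestamp` (4 bytes), so it starts at byte offset 4 and occupies 8 bytes.
Bytes at offsets 4..11: F0 7D F4 CE 29 15 6B 9E.
In big-endian order the high byte comes first in memory.
The bytes are already most-significant first: 0xF07DF4CE29156B9E.
Top bit is set, so as a signed 64-bit value this is 0xF07DF4CE29156B9E − 2^64 = -1117467966228304994.

-1117467966228304994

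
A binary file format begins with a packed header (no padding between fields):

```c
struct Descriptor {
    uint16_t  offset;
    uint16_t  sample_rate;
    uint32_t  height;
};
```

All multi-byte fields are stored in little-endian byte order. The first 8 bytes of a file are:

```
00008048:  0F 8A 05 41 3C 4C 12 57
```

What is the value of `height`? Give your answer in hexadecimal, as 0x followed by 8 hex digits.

`height` follows `offset` (2 B), `sample_rate` (2 B), so it starts at offset 2 + 2 = 4 and occupies 4 bytes.
Bytes at offsets 4..7: 3C 4C 12 57.
In little-endian order the low byte comes first in memory.
Reassemble most-significant byte first: 57 12 4C 3C → 0x57124C3C.

0x57124C3C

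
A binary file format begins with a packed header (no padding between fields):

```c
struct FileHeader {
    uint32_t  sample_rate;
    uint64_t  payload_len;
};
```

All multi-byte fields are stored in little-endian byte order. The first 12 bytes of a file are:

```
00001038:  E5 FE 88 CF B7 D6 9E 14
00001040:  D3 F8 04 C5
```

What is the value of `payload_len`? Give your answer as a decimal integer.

`payload_len` follows `sample_rate` (4 bytes), so it starts at byte offset 4 and occupies 8 bytes.
Bytes at offsets 4..11: B7 D6 9E 14 D3 F8 04 C5.
Little-endian stores the least-significant byte at the lowest address.
Reassemble most-significant byte first: C5 04 F8 D3 14 9E D6 B7 → 0xC504F8D3149ED6B7.
0xC504F8D3149ED6B7 = 14196745510846387895.

14196745510846387895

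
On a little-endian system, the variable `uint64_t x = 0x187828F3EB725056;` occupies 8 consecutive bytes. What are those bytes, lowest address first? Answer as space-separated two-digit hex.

Split into bytes (most-significant first): 18 78 28 F3 EB 72 50 56.
In little-endian order the low byte comes first in memory.
So at ascending addresses the bytes are 56 50 72 EB F3 28 78 18.

56 50 72 EB F3 28 78 18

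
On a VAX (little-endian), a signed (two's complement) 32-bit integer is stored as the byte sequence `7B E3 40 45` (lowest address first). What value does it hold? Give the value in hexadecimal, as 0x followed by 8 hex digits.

In little-endian order the low byte comes first in memory.
Reassemble most-significant byte first: 45 40 E3 7B → 0x4540E37B.

0x4540E37B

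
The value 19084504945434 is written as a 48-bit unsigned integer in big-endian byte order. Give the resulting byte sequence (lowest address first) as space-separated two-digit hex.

11 5B 75 23 53 1A

19084504945434 in hexadecimal, padded to 48 bits, is 0x115B7523531A.
Split into bytes (most-significant first): 11 5B 75 23 53 1A.
Big-endian: lowest address holds the most-significant byte.
So the memory order matches the most-significant-first order: 11 5B 75 23 53 1A.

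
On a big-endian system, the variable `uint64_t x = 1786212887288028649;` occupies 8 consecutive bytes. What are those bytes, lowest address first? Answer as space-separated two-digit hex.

1786212887288028649 in hexadecimal, padded to 64 bits, is 0x18C9E72840071DE9.
Split into bytes (most-significant first): 18 C9 E7 28 40 07 1D E9.
In big-endian order the high byte comes first in memory.
So the memory order matches the most-significant-first order: 18 C9 E7 28 40 07 1D E9.

18 C9 E7 28 40 07 1D E9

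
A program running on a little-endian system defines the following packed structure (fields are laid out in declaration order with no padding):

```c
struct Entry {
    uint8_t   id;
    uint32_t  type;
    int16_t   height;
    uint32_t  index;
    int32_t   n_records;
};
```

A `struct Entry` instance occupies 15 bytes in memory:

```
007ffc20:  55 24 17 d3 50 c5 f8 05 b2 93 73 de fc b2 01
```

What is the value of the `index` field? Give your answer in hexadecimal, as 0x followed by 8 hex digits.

0x7393B205

`index` follows `id` (1 B), `type` (4 B), `height` (2 B), so it starts at offset 1 + 4 + 2 = 7 and occupies 4 bytes.
Bytes at offsets 7..10: 05 B2 93 73.
Little-endian: lowest address holds the least-significant byte.
Reassemble most-significant byte first: 73 93 B2 05 → 0x7393B205.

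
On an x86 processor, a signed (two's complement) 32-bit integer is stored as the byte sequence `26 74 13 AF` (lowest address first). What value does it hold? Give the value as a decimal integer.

In little-endian order the low byte comes first in memory.
Reassemble most-significant byte first: AF 13 74 26 → 0xAF137426.
Top bit is set, so as a signed 32-bit value this is 0xAF137426 − 2^32 = -1357679578.

-1357679578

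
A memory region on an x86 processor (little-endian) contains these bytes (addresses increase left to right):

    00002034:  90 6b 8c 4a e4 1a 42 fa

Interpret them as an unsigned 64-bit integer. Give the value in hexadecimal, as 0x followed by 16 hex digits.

In little-endian order the low byte comes first in memory.
Reassemble most-significant byte first: FA 42 1A E4 4A 8C 6B 90 → 0xFA421AE44A8C6B90.

0xFA421AE44A8C6B90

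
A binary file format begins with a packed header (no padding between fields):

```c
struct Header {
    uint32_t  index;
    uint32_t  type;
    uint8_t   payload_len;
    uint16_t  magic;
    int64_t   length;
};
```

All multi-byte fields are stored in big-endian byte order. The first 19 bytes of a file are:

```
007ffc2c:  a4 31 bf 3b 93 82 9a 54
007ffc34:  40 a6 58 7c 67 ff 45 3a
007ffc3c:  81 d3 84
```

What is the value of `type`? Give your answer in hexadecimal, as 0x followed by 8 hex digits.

0x93829A54

`type` follows `index` (4 bytes), so it starts at byte offset 4 and occupies 4 bytes.
Bytes at offsets 4..7: 93 82 9A 54.
Big-endian: lowest address holds the most-significant byte.
The bytes are already most-significant first: 0x93829A54.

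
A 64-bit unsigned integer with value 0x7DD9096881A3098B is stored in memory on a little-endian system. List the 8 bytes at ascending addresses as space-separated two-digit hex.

Split into bytes (most-significant first): 7D D9 09 68 81 A3 09 8B.
In little-endian order the low byte comes first in memory.
So at ascending addresses the bytes are 8B 09 A3 81 68 09 D9 7D.

8B 09 A3 81 68 09 D9 7D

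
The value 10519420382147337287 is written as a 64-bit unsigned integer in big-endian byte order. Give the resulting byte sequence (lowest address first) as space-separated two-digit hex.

91 FC 7D 1A 70 E5 5C 47

10519420382147337287 in hexadecimal, padded to 64 bits, is 0x91FC7D1A70E55C47.
Split into bytes (most-significant first): 91 FC 7D 1A 70 E5 5C 47.
Big-endian: lowest address holds the most-significant byte.
So the memory order matches the most-significant-first order: 91 FC 7D 1A 70 E5 5C 47.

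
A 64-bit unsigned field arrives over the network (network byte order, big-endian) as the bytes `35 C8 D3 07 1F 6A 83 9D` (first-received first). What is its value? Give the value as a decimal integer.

3875579506897617821

Big-endian stores the most-significant byte at the lowest address.
The bytes are already most-significant first: 0x35C8D3071F6A839D.
0x35C8D3071F6A839D = 3875579506897617821.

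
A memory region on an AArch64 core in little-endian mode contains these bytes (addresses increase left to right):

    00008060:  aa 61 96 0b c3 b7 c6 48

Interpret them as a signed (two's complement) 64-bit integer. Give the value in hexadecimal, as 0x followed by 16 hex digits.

0x48C6B7C30B9661AA

In little-endian order the low byte comes first in memory.
Reassemble most-significant byte first: 48 C6 B7 C3 0B 96 61 AA → 0x48C6B7C30B9661AA.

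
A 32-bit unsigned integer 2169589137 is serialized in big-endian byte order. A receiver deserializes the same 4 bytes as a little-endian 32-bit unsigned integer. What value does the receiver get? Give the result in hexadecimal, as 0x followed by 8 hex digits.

0x914D5181

2169589137 in 32-bit hexadecimal is 0x81514D91.
Stored big-endian, the bytes at ascending addresses are 81 51 4D 91.
Read back as little-endian, the first byte is least significant, giving 0x914D5181.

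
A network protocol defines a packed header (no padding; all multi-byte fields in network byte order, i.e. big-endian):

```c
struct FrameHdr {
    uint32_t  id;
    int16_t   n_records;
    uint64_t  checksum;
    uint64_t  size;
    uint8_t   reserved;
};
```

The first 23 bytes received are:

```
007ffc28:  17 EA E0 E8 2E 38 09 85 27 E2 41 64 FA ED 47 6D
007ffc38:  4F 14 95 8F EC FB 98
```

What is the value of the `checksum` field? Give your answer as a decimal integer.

`checksum` follows `id` (4 B), `n_records` (2 B), so it starts at offset 4 + 2 = 6 and occupies 8 bytes.
Bytes at offsets 6..13: 09 85 27 E2 41 64 FA ED.
Big-endian stores the most-significant byte at the lowest address.
The bytes are already most-significant first: 0x098527E24164FAED.
0x098527E24164FAED = 685998370957097709.

685998370957097709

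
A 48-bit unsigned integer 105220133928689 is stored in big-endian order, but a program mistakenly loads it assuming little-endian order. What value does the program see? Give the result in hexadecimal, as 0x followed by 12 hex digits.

105220133928689 in 48-bit hexadecimal is 0x5FB278B4BEF1.
Stored big-endian, the bytes at ascending addresses are 5F B2 78 B4 BE F1.
Read back as little-endian, the first byte is least significant, giving 0xF1BEB478B25F.

0xF1BEB478B25F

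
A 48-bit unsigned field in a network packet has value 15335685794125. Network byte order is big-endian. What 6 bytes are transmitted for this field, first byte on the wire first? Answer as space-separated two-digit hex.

15335685794125 in hexadecimal, padded to 48 bits, is 0x0DF29E1AA94D.
Split into bytes (most-significant first): 0D F2 9E 1A A9 4D.
Big-endian stores the most-significant byte at the lowest address.
So the memory order matches the most-significant-first order: 0D F2 9E 1A A9 4D.

0D F2 9E 1A A9 4D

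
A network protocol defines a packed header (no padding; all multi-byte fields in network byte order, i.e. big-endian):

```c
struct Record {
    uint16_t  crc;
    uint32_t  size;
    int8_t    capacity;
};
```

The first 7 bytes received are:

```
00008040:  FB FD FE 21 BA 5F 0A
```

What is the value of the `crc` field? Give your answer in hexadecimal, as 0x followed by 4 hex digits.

`crc` is the first field, at byte offset 0, occupying 2 bytes.
Bytes at offsets 0..1: FB FD.
Big-endian: lowest address holds the most-significant byte.
The bytes are already most-significant first: 0xFBFD.

0xFBFD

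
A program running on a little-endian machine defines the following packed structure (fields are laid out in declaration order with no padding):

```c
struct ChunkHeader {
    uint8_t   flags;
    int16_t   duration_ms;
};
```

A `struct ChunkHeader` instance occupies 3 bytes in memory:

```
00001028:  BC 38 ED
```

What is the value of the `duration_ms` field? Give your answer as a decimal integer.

`duration_ms` follows `flags` (1 byte), so it starts at byte offset 1 and occupies 2 bytes.
Bytes at offsets 1..2: 38 ED.
Little-endian: lowest address holds the least-significant byte.
Reassemble most-significant byte first: ED 38 → 0xED38.
Top bit is set, so as a signed 16-bit value this is 0xED38 − 2^16 = -4808.

-4808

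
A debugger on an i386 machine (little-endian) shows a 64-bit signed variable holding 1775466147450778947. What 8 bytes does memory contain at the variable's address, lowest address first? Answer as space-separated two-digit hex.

1775466147450778947 in hexadecimal, padded to 64 bits, is 0x18A3B90DE588F543.
Split into bytes (most-significant first): 18 A3 B9 0D E5 88 F5 43.
In little-endian order the low byte comes first in memory.
So at ascending addresses the bytes are 43 F5 88 E5 0D B9 A3 18.

43 F5 88 E5 0D B9 A3 18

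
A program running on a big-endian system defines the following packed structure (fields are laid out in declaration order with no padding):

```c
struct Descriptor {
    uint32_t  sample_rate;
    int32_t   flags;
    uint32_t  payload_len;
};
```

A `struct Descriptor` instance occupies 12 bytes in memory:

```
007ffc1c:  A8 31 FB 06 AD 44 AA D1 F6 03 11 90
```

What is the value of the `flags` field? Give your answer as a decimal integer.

`flags` follows `sample_rate` (4 bytes), so it starts at byte offset 4 and occupies 4 bytes.
Bytes at offsets 4..7: AD 44 AA D1.
Big-endian stores the most-significant byte at the lowest address.
The bytes are already most-significant first: 0xAD44AAD1.
Top bit is set, so as a signed 32-bit value this is 0xAD44AAD1 − 2^32 = -1388008751.

-1388008751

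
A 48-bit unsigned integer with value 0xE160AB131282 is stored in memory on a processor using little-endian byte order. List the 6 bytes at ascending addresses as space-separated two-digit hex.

Split into bytes (most-significant first): E1 60 AB 13 12 82.
Little-endian: lowest address holds the least-significant byte.
So at ascending addresses the bytes are 82 12 13 AB 60 E1.

82 12 13 AB 60 E1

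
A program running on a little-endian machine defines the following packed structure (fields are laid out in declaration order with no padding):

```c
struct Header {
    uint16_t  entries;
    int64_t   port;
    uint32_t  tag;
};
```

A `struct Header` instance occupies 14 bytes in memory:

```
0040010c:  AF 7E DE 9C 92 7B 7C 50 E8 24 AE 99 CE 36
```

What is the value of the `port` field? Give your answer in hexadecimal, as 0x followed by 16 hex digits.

`port` follows `entries` (2 bytes), so it starts at byte offset 2 and occupies 8 bytes.
Bytes at offsets 2..9: DE 9C 92 7B 7C 50 E8 24.
Little-endian: lowest address holds the least-significant byte.
Reassemble most-significant byte first: 24 E8 50 7C 7B 92 9C DE → 0x24E8507C7B929CDE.

0x24E8507C7B929CDE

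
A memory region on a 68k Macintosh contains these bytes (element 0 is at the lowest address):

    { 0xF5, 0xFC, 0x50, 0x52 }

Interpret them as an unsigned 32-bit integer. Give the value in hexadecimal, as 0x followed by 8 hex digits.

Big-endian stores the most-significant byte at the lowest address.
The bytes are already most-significant first: 0xF5FC5052.

0xF5FC5052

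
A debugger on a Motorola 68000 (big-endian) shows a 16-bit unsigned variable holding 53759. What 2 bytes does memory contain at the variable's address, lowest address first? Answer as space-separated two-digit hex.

53759 in hexadecimal, padded to 16 bits, is 0xD1FF.
Split into bytes (most-significant first): D1 FF.
Big-endian stores the most-significant byte at the lowest address.
So the memory order matches the most-significant-first order: D1 FF.

D1 FF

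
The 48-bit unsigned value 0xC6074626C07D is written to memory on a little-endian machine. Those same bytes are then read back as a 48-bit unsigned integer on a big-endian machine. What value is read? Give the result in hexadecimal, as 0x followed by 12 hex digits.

Stored little-endian, the bytes at ascending addresses are 7D C0 26 46 07 C6.
Read back as big-endian, the last byte is least significant, giving 0x7DC0264607C6.

0x7DC0264607C6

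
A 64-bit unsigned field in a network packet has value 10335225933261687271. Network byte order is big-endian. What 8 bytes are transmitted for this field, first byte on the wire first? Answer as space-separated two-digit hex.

10335225933261687271 in hexadecimal, padded to 64 bits, is 0x8F6E193A5977C9E7.
Split into bytes (most-significant first): 8F 6E 19 3A 59 77 C9 E7.
Big-endian: lowest address holds the most-significant byte.
So the memory order matches the most-significant-first order: 8F 6E 19 3A 59 77 C9 E7.

8F 6E 19 3A 59 77 C9 E7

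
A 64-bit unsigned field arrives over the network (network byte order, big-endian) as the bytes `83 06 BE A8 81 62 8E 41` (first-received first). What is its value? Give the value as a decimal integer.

9441443299763326529

Big-endian: lowest address holds the most-significant byte.
The bytes are already most-significant first: 0x8306BEA881628E41.
0x8306BEA881628E41 = 9441443299763326529.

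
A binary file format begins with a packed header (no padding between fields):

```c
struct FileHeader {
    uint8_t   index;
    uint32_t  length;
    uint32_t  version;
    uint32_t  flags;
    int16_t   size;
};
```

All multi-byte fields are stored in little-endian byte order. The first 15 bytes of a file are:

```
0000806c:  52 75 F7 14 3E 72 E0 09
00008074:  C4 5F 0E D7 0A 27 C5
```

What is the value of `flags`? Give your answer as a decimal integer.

`flags` follows `index` (1 B), `length` (4 B), `version` (4 B), so it starts at offset 1 + 4 + 4 = 9 and occupies 4 bytes.
Bytes at offsets 9..12: 5F 0E D7 0A.
In little-endian order the low byte comes first in memory.
Reassemble most-significant byte first: 0A D7 0E 5F → 0x0AD70E5F.
0x0AD70E5F = 181866079.

181866079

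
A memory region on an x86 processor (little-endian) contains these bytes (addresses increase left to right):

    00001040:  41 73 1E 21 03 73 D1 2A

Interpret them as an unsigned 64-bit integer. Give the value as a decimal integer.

Little-endian stores the least-significant byte at the lowest address.
Reassemble most-significant byte first: 2A D1 73 03 21 1E 73 41 → 0x2AD17303211E7341.
0x2AD17303211E7341 = 3085373677003240257.

3085373677003240257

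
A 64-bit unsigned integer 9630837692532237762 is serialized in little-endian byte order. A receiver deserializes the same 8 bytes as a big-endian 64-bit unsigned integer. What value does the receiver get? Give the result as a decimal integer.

9630837692532237762 in 64-bit hexadecimal is 0x85A79BDAE0D3A5C2.
Stored little-endian, the bytes at ascending addresses are C2 A5 D3 E0 DA 9B A7 85.
Read back as big-endian, the last byte is least significant, giving 0xC2A5D3E0DA9BA785.
0xC2A5D3E0DA9BA785 = 14025849577209046917.

14025849577209046917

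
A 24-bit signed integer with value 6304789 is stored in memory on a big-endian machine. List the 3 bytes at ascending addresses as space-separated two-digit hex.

60 34 15

6304789 in hexadecimal, padded to 24 bits, is 0x603415.
Split into bytes (most-significant first): 60 34 15.
Big-endian: lowest address holds the most-significant byte.
So the memory order matches the most-significant-first order: 60 34 15.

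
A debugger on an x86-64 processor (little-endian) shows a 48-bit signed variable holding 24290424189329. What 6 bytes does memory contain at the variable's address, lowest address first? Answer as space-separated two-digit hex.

24290424189329 in hexadecimal, padded to 48 bits, is 0x16178E1AF191.
Split into bytes (most-significant first): 16 17 8E 1A F1 91.
Little-endian: lowest address holds the least-significant byte.
So at ascending addresses the bytes are 91 F1 1A 8E 17 16.

91 F1 1A 8E 17 16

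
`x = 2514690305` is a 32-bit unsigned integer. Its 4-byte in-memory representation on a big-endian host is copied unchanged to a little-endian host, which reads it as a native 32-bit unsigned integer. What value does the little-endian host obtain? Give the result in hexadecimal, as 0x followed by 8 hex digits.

0x0121E395

2514690305 in 32-bit hexadecimal is 0x95E32101.
Stored big-endian, the bytes at ascending addresses are 95 E3 21 01.
Read back as little-endian, the first byte is least significant, giving 0x0121E395.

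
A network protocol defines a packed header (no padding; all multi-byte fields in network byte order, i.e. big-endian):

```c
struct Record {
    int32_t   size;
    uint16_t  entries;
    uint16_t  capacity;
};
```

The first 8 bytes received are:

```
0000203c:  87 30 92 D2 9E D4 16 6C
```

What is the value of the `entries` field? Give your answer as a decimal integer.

40660

`entries` follows `size` (4 bytes), so it starts at byte offset 4 and occupies 2 bytes.
Bytes at offsets 4..5: 9E D4.
Big-endian: lowest address holds the most-significant byte.
The bytes are already most-significant first: 0x9ED4.
0x9ED4 = 40660.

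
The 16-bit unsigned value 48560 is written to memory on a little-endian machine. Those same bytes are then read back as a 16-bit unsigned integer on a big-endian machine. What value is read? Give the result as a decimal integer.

45245

48560 in 16-bit hexadecimal is 0xBDB0.
Stored little-endian, the bytes at ascending addresses are B0 BD.
Read back as big-endian, the last byte is least significant, giving 0xB0BD.
0xB0BD = 45245.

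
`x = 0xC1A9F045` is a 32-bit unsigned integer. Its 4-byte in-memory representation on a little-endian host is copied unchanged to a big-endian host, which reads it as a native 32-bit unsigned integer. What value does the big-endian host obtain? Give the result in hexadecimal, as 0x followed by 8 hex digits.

Stored little-endian, the bytes at ascending addresses are 45 F0 A9 C1.
Read back as big-endian, the last byte is least significant, giving 0x45F0A9C1.

0x45F0A9C1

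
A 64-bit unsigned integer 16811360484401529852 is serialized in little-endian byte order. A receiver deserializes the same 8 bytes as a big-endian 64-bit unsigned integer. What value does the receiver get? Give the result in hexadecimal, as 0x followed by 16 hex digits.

16811360484401529852 in 64-bit hexadecimal is 0xE94DF34A47CAC3FC.
Stored little-endian, the bytes at ascending addresses are FC C3 CA 47 4A F3 4D E9.
Read back as big-endian, the last byte is least significant, giving 0xFCC3CA474AF34DE9.

0xFCC3CA474AF34DE9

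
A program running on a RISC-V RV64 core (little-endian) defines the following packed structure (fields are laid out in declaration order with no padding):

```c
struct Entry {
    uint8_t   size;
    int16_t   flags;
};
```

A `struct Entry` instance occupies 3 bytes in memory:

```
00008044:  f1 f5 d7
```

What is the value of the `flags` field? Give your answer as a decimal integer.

-10251

`flags` follows `size` (1 byte), so it starts at byte offset 1 and occupies 2 bytes.
Bytes at offsets 1..2: F5 D7.
Little-endian stores the least-significant byte at the lowest address.
Reassemble most-significant byte first: D7 F5 → 0xD7F5.
Top bit is set, so as a signed 16-bit value this is 0xD7F5 − 2^16 = -10251.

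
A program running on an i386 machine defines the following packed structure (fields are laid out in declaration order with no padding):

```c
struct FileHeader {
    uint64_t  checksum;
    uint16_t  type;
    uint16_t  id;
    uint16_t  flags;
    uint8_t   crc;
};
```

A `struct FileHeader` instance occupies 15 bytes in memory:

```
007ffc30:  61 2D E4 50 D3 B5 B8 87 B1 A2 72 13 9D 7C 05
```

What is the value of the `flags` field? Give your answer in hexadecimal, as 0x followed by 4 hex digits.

`flags` follows `checksum` (8 B), `type` (2 B), `id` (2 B), so it starts at offset 8 + 2 + 2 = 12 and occupies 2 bytes.
Bytes at offsets 12..13: 9D 7C.
Little-endian stores the least-significant byte at the lowest address.
Reassemble most-significant byte first: 7C 9D → 0x7C9D.

0x7C9D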